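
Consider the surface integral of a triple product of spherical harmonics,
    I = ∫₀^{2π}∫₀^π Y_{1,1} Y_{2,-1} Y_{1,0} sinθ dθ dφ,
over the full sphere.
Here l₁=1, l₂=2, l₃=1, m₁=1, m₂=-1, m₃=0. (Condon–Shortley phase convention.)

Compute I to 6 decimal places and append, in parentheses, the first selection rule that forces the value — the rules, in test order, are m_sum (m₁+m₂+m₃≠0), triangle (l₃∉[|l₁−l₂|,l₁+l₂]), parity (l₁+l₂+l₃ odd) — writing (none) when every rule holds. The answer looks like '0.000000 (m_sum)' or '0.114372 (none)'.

-0.218510 (none)

Rules hold: Σm=0, L=4 even, 1≤1≤3.
N = 3·5·3 = 45
Δ = 2!·0!·2!/5! = 1/30
Racah Σ t=1..1: t=1:−1/1 = -1/1
⇒ 3j(1 2 1; 0 0 0)² = 2/15, sgn +1
Racah Σ t=0..0: t=0:+1/2 = 1/2
⇒ 3j(1 2 1; 1 -1 0)² = 1/10, sgn -1
4πI² = N·(3j₀)²·(3jₘ)² = 3/5
I = -1·√(0.6/4π) = -0.21850969
No selection rule forces the value: the integral is nonzero (none).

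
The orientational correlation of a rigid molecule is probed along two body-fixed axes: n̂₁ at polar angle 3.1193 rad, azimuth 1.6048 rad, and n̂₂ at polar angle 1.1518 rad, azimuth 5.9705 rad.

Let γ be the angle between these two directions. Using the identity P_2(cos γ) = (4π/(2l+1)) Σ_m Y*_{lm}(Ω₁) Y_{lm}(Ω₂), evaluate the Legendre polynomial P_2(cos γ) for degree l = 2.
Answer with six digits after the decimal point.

-0.243326

Addition theorem: P_2(cos γ) = (4π/5) Σ_m Y*_{lm}(Ω₁) Y_{lm}(Ω₂), m = −2…2:
  term(m=-2) = -0.00005 - 0.00004j   from Y*(Ω₁)=-0.00019 - 0.00001j, Y(Ω₂)=0.26133 + 0.18870j
  term(m=-1) = 0.00168 - 0.00465j   from Y*(Ω₁)=0.00059 - 0.01721j, Y(Ω₂)=0.27320 + 0.08832j
  term(m=+0) = -0.10008 + 0.00000j   from Y*(Ω₁)=0.63031 + 0.00000j, Y(Ω₂)=-0.15878 + 0.00000j
  term(m=+1) = 0.00168 + 0.00465j   from Y*(Ω₁)=-0.00059 - 0.01721j, Y(Ω₂)=-0.27320 + 0.08832j
  term(m=+2) = -0.00005 + 0.00004j   from Y*(Ω₁)=-0.00019 + 0.00001j, Y(Ω₂)=0.26133 - 0.18870j
Accumulated sum -0.09682 - 0.00000j; after 4π/(2l+1) scaling, -0.24333 - 0.00000j ⇒ P_2 = -0.243326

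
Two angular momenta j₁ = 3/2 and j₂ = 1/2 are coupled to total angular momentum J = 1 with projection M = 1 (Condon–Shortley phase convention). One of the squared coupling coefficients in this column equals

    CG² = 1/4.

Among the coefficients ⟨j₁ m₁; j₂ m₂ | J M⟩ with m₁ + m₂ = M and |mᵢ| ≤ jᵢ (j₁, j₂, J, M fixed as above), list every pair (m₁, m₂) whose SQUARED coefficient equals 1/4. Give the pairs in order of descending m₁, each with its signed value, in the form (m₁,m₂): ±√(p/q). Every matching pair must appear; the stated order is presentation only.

Admissible pairs with m₁+m₂ = M = 1: (1/2,1/2), (3/2,-1/2)
  (m₁,m₂)=(3/2,-1/2): CG² = 3/4, CG = +√(3/4)
  (m₁,m₂)=(1/2,1/2): CG² = 1/4, CG = −√(1/4)   ← matches the target
Pairs with CG² = 1/4: (1/2,1/2): −√(1/4)

(1/2,1/2): −√(1/4)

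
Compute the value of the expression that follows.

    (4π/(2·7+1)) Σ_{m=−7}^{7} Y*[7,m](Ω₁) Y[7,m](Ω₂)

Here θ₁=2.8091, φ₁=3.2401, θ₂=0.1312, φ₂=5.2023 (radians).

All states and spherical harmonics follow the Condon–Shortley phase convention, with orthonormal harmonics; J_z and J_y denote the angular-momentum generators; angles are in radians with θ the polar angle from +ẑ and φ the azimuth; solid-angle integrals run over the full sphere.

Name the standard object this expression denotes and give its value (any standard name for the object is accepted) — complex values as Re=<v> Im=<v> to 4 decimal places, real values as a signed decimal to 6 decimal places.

Legendre polynomial (addition theorem), -0.055760

This sum is the spherical-harmonic addition theorem: it equals the Legendre polynomial P_l(cos γ) of the angle γ between the two directions.
Addition theorem: P_7(cos γ) = (4π/15) Σ_m Y*_{lm}(Ω₁) Y_{lm}(Ω₂), m = −7…7:
  m=-7: Y*=-0.000152-0.000126i  Y=+0.000000+0.000000i  product +0.000000-0.000000i
  m=-6: Y*=-0.001776-0.001192i  Y=+0.000009+0.000002i  product -0.000000-0.000000i
  m=-5: Y*=-0.012714-0.006823i  Y=+0.000106-0.000128i  product -0.000002+0.000001i
  m=-4: Y*=-0.062630-0.026040i  Y=-0.000790-0.001928i  product -0.000001+0.000141i
  m=-3: Y*=-0.214141-0.065192i  Y=-0.018798-0.001906i  product +0.003901+0.001634i
  m=-2: Y*=-0.477011-0.095213i  Y=-0.066606+0.099268i  product +0.041223-0.041010i
  m=-1: Y*=-0.548698-0.054226i  Y=+0.223481+0.419073i  product -0.099899-0.242063i
  m=+0: Y*=+0.050911-0.000000i  Y=+0.844527+0.000000i  product +0.042996+0.000000i
  m=+1: Y*=+0.548698-0.054226i  Y=-0.223481+0.419073i  product -0.099899+0.242063i
  m=+2: Y*=-0.477011+0.095213i  Y=-0.066606-0.099268i  product +0.041223+0.041010i
  m=+3: Y*=+0.214141-0.065192i  Y=+0.018798-0.001906i  product +0.003901-0.001634i
  m=+4: Y*=-0.062630+0.026040i  Y=-0.000790+0.001928i  product -0.000001-0.000141i
  m=+5: Y*=+0.012714-0.006823i  Y=-0.000106-0.000128i  product -0.000002-0.000001i
  m=+6: Y*=-0.001776+0.001192i  Y=+0.000009-0.000002i  product -0.000000+0.000000i
  m=+7: Y*=+0.000152-0.000126i  Y=-0.000000+0.000000i  product +0.000000+0.000000i
Accumulated sum -0.066559+0.000000i; after 4π/(2l+1) scaling, -0.055760+0.000000i ⇒ P_7 = -0.055760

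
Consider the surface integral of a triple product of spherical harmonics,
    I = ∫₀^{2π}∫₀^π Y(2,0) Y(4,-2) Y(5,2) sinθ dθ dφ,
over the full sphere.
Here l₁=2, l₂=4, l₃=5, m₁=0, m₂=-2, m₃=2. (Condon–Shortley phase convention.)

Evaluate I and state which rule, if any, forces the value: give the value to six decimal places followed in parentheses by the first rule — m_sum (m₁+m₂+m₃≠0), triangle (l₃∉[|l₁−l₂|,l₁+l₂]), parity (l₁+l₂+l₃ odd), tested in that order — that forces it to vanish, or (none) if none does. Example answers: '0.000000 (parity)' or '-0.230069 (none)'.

0.000000 (parity)

Σlᵢ=11 odd — θ-integrand is odd under cosθ→−cosθ; I=0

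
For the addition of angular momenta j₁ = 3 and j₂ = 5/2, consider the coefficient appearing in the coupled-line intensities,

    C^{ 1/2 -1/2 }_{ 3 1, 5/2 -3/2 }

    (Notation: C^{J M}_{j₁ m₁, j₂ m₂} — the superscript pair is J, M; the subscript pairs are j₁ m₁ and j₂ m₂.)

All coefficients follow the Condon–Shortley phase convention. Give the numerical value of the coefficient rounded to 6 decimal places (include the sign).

triangle: 5!×1!×0!/7! = 120/5040
(j±m)!: 4!×2!×1!×4!×0!×1! = 1152
prefactor² = (2J+1)×Δ×N² = 384/7
  k=1: −1/(1!×4!×1!×0!×0!×0!) = -1/24
Σ = -1/24  ⇒  CG² = 384/7×(-1/24)² = 2/21
CG = −√(2/21) = -0.308607

−√(2/21) = -0.308607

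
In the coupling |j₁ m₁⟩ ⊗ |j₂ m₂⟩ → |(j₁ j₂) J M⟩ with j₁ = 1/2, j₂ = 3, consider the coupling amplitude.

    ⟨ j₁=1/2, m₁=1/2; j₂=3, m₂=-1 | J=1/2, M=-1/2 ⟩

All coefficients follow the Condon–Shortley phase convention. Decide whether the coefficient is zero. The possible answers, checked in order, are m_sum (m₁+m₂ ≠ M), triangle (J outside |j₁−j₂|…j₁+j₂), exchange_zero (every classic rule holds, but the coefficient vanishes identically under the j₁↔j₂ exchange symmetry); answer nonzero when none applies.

m-sum: m₁+m₂ = 1/2+(-1) = -1/2, M = -1/2  ✓
triangle: need |j₁−j₂| ≤ J ≤ j₁+j₂, i.e. J ∈ [5/2, 7/2]; J = 1/2 is outside ✗ ⇒ coefficient is 0

triangle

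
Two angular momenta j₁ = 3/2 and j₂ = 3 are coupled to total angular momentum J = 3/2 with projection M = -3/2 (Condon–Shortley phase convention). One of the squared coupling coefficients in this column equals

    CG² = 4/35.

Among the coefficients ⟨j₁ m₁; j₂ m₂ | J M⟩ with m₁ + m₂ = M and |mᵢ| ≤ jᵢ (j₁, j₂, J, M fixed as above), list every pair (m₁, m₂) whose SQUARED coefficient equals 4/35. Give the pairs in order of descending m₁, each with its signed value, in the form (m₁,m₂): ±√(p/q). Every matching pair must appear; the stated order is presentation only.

Admissible pairs with m₁+m₂ = M = -3/2: (-3/2,0), (-1/2,-1), (1/2,-2), (3/2,-3)
  (m₁,m₂)=(3/2,-3): CG² = 4/7, CG = +√(4/7)
  (m₁,m₂)=(1/2,-2): CG² = 2/7, CG = −√(2/7)
  (m₁,m₂)=(-1/2,-1): CG² = 4/35, CG = +√(4/35)   ← matches the target
  (m₁,m₂)=(-3/2,0): CG² = 1/35, CG = −√(1/35)
Pairs with CG² = 4/35: (-1/2,-1): +√(4/35)

(-1/2,-1): +√(4/35)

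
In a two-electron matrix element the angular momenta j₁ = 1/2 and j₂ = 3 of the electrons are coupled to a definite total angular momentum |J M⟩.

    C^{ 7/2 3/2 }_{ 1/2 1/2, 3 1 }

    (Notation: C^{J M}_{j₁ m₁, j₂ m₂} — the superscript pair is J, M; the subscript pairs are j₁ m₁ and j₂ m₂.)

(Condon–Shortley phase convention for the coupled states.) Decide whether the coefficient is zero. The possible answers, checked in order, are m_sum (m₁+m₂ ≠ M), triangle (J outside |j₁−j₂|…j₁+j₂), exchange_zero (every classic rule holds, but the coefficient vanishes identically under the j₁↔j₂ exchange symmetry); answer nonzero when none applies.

nonzero

m-sum: m₁+m₂ = 1/2+1 = 3/2, M = 3/2  ✓
triangle: |j₁−j₂| = 5/2 ≤ J = 7/2 ≤ j₁+j₂ = 7/2  ✓
exchange: j₁≠j₂ or m₁≠m₂ — the exchange symmetry imposes no constraint here
value check: CG = +√(5/7) = +0.845154 ≠ 0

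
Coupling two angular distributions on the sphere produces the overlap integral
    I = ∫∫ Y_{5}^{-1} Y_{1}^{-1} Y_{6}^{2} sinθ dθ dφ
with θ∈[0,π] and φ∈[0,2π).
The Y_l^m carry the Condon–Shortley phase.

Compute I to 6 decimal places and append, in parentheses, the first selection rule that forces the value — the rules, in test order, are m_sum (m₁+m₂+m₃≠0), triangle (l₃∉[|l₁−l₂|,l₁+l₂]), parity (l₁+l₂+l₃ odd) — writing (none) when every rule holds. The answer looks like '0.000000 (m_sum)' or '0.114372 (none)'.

Rules hold: Σm=0, L=12 even, 4≤6≤6.
N = 11·3·13 = 429
Δ = 0!·10!·2!/13! = 1/858
Racah Σ t=0..0: t=0:+1/14400 = 1/14400
⇒ 3j(5 1 6; 0 0 0)² = 6/143, sgn +1
Racah Σ t=0..0: t=0:+1/34560 = 1/34560
⇒ 3j(5 1 6; -1 -1 2)² = 14/429, sgn +1
4πI² = N·(3j₀)²·(3jₘ)² = 84/143
I = +1·√(0.587413/4π) = 0.21620548
No selection rule forces the value: the integral is nonzero (none).

0.216205 (none)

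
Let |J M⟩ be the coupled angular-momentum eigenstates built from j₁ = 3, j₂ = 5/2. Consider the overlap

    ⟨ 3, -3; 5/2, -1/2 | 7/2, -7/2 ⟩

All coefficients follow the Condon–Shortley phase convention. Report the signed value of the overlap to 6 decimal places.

+√(1/3) ≈ +0.577350

triangle: 2!·4!·3!/10! = 288/3628800
(j±m)!: 0!·6!·2!·3!·0!·7! = 43545600
prefactor² = (2J+1)·Δ·N² = 27648
  k=2: +1/(2!·0!·4!·0!·0!·3!) = 1/288
Σ = 1/288  ⇒  CG² = 27648·(1/288)² = 1/3
CG = +√(1/3) = +0.577350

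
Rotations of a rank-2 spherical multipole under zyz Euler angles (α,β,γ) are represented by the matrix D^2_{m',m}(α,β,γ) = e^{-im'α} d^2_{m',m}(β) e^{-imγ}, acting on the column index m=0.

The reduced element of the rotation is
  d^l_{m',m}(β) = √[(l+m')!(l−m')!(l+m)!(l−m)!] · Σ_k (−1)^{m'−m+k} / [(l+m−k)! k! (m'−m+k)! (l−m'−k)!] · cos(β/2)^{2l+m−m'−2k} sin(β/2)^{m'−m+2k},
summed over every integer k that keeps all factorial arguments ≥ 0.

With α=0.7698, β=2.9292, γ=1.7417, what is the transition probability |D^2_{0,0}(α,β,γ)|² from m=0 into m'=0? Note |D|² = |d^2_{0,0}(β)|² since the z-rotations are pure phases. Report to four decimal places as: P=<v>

P=0.8711

Split into d^2_{0,0}(β=2.9292) × two z-phases.
With c≡cos(β/2)=0.105997 and s≡sin(β/2)=0.994366, N=[2·2·2·2]^{1/2}=4.000000
k: max(0,(0)−(0))=0 … min(2+(0),2−(0))=2
  k=0: (−1)^0·4.0000/(4)·0.1060^4·0.9944^0 = +0.000126
  k=1: (−1)^1·4.0000/(1)·0.1060^2·0.9944^2 = -0.044436
  k=2: (−1)^2·4.0000/(4)·0.1060^0·0.9944^4 = +0.977656
d^2_{0,0}(2.9292) = +0.000126 -0.044436 +0.977656 = +0.933345
|D^2_{0,0}|² = |d^2_{0,0}(β)|² = (+0.933345)² = 0.871134 (the z-rotation phases have unit modulus)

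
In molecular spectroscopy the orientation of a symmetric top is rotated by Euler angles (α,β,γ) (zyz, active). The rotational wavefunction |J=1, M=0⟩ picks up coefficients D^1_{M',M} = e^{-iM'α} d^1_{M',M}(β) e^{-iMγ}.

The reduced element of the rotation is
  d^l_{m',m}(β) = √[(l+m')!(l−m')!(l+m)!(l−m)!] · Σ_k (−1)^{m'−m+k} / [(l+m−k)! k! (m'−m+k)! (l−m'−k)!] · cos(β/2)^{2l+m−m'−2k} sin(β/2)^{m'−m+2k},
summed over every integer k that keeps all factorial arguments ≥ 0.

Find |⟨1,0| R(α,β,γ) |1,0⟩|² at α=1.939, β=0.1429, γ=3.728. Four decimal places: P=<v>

Split into d^1_{0,0}(β=0.1429) × two z-phases.
With c≡cos(β/2)=0.997449 and s≡sin(β/2)=0.071389, N=[1·1·1·1]^{1/2}=1.000000
The bounds max(0,m−m')=0 and min(l+m,l−m')=1 give 2 terms
  k=0: (−1)^0·1.0000/(1)·0.9974^2·0.0714^0 = +0.994904
  k=1: (−1)^1·1.0000/(1)·0.9974^0·0.0714^2 = -0.005096
d^1_{0,0}(0.1429) = +0.994904 -0.005096 = +0.989807
|D^1_{0,0}|² = |d^1_{0,0}(β)|² = (+0.989807)² = 0.979718 (the z-rotation phases have unit modulus)

P=0.9797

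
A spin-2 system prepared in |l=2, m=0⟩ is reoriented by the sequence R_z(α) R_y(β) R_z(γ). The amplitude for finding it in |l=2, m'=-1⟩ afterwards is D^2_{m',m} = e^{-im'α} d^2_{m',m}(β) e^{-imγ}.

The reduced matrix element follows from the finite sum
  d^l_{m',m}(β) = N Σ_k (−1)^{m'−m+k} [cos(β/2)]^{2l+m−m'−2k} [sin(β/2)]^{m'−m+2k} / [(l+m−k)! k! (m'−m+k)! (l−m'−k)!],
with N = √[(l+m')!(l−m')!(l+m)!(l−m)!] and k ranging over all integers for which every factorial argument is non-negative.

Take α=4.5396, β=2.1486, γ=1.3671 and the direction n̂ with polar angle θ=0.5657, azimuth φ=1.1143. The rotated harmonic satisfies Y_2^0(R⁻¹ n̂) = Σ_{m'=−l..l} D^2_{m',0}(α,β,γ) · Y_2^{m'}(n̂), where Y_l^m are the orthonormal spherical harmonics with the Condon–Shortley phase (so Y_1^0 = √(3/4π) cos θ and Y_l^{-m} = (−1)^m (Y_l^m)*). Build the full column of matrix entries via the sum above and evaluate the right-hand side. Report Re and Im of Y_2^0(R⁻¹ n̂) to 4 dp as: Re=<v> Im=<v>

Need the full column D^2_{m',0} for m'=−2..2 at α=4.5396, β=2.1486, γ=1.3671.
cos(β/2)=0.476348, sin(β/2)=0.879257
d^2_{-2,0}: single k=2 term ⇒ +0.429690;  D = -0.404287+0.145554i
d^2_{-1,0}: k∈[1..2] ⇒ +0.232790 -0.793135 = -0.560345;  D = +0.096340+0.552001i
d^2_{0,0}: k∈[0..2] ⇒ +0.051487 -0.701681 +0.597672 = -0.052522;  D = -0.052522+0.000000i
d^2_{1,0}: k∈[0..1] ⇒ -0.232790 +0.793135 = +0.560345;  D = -0.096340+0.552001i
d^2_{2,0}: single k=0 term ⇒ +0.429690;  D = -0.404287-0.145554i
Y_2^{m'}(θ=0.5657,φ=1.1143) and Σ D·Y over m':
  (-0.4043+0.1456i)·(-0.0678-0.0878i)  (+0.0963+0.5520i)·(+0.1541-0.3138i)  (-0.0525+0.0000i)·(+0.3589+0.0000i)  (-0.0963+0.5520i)·(-0.1541-0.3138i)  (-0.4043-0.1456i)·(-0.0678+0.0878i)
Y_2^0(R⁻¹ n̂) = +0.437686+0.000000i

Re=0.4377 Im=0.0000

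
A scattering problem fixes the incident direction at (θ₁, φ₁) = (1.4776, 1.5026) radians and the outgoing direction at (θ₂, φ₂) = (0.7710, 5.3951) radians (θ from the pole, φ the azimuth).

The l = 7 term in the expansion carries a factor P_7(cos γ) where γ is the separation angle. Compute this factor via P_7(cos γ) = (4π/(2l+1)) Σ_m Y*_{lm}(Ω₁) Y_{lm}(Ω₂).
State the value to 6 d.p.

-0.087100

Term-by-term m-sum for l=7 (normalisation 4π/15 = 0.837758):
  m=-7: (-0.222854, -0.430820) × (0.039813, -0.002655) = (-0.010016, -0.016561)  (running Σ = (-0.010016, -0.016561))
  m=-6: (-0.155628, 0.067489) × (0.088797, -0.125407) = (-0.005356, 0.025510)  (running Σ = (-0.015372, 0.008949))
  m=-5: (-0.106548, -0.300270) × (-0.092114, -0.330308) = (-0.089367, 0.062853)  (running Σ = (-0.104739, 0.071802))
  m=-4: (-0.186626, 0.052210) × (-0.419566, -0.182730) = (0.087843, 0.012197)  (running Σ = (-0.016897, 0.083998))
  m=-3: (-0.054113, -0.260797) × (-0.229051, 0.118472) = (0.043292, 0.053325)  (running Σ = (0.026395, 0.137323))
  m=-2: (-0.201033, 0.027591) × (0.041620, -0.199799) = (-0.002854, 0.041314)  (running Σ = (0.023541, 0.178637))
  m=-1: (-0.016761, -0.245401) × (-0.228687, -0.281234) = (-0.065182, 0.060834)  (running Σ = (-0.041641, 0.239471))
  m=0: (-0.205405, -0.000000) × (0.100703, 0.000000) = (-0.020685, -0.000000)  (running Σ = (-0.062326, 0.239471))
  m=1: (0.016761, -0.245401) × (0.228687, -0.281234) = (-0.065182, -0.060834)  (running Σ = (-0.127508, 0.178637))
  m=2: (-0.201033, -0.027591) × (0.041620, 0.199799) = (-0.002854, -0.041314)  (running Σ = (-0.130363, 0.137323))
  m=3: (0.054113, -0.260797) × (0.229051, 0.118472) = (0.043292, -0.053325)  (running Σ = (-0.087071, 0.083998))
  m=4: (-0.186626, -0.052210) × (-0.419566, 0.182730) = (0.087843, -0.012197)  (running Σ = (0.000772, 0.071802))
  m=5: (0.106548, -0.300270) × (0.092114, -0.330308) = (-0.089367, -0.062853)  (running Σ = (-0.088595, 0.008949))
  m=6: (-0.155628, -0.067489) × (0.088797, 0.125407) = (-0.005356, -0.025510)  (running Σ = (-0.093951, -0.016561))
  m=7: (0.222854, -0.430820) × (-0.039813, -0.002655) = (-0.010016, 0.016561)  (running Σ = (-0.103968, -0.000000))
Total Σ_m = (-0.103968, -0.000000). Multiply by 0.837758: (-0.087100, -0.000000). P_7(cos γ) = -0.087100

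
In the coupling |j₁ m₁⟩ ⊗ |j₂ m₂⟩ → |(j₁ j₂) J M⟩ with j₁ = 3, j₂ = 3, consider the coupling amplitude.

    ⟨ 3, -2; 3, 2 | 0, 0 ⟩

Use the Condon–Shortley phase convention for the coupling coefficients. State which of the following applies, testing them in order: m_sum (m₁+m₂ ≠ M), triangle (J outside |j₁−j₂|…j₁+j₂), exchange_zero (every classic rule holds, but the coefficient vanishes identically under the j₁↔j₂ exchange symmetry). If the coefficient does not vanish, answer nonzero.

m-sum: m₁+m₂ = -2+2 = 0, M = 0  ✓
triangle: |j₁−j₂| = 0 ≤ J = 0 ≤ j₁+j₂ = 6  ✓
exchange: j₁≠j₂ or m₁≠m₂ — the exchange symmetry imposes no constraint here
value check: CG = −√(1/7) = -0.377964 ≠ 0

nonzero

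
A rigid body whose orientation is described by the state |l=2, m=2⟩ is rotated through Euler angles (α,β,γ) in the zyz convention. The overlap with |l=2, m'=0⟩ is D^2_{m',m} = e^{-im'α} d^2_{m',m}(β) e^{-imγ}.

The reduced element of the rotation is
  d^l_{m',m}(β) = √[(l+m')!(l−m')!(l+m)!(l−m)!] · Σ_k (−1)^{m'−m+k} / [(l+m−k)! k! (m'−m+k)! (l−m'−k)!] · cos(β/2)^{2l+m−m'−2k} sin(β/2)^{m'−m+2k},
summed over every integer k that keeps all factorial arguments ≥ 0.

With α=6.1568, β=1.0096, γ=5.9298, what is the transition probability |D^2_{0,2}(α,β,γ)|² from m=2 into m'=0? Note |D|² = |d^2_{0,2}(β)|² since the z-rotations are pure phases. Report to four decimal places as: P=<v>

P=0.1927

First d^2_{0,2}(β=1.0096), then the phase factors e^{-i(0)α} and e^{-i(2)γ}:
With c≡cos(β/2)=0.875271 and s≡sin(β/2)=0.483632, N=[2·2·24·1]^{1/2}=9.797959
Admissible k: 2..2 (factorial args all ≥0)
  k=2: (−1)^0·9.7980/(4)·0.8753^2·0.4836^2 = +0.438926
d^2_{0,2}(1.0096) = +0.438926
|D^2_{0,2}|² = |d^2_{0,2}(β)|² = (+0.438926)² = 0.192656 (the z-rotation phases have unit modulus)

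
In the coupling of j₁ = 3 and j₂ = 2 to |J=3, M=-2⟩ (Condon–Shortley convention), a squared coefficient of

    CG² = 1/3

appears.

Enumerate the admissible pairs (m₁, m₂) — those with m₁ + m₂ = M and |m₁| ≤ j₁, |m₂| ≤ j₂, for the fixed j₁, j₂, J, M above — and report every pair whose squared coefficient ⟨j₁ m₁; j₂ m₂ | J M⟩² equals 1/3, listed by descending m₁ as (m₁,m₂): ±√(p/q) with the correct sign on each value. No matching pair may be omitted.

Admissible pairs with m₁+m₂ = M = -2: (-3,1), (-2,0), (-1,-1), (0,-2)
  (m₁,m₂)=(0,-2): CG² = 1/3, CG = +√(1/3)   ← matches the target
  (m₁,m₂)=(-1,-1): CG² = 1/4, CG = −√(1/4)
  (m₁,m₂)=(-2,0): CG² = 0/1, CG = 0
  (m₁,m₂)=(-3,1): CG² = 5/12, CG = +√(5/12)
Pairs with CG² = 1/3: (0,-2): +√(1/3)

(0,-2): +√(1/3)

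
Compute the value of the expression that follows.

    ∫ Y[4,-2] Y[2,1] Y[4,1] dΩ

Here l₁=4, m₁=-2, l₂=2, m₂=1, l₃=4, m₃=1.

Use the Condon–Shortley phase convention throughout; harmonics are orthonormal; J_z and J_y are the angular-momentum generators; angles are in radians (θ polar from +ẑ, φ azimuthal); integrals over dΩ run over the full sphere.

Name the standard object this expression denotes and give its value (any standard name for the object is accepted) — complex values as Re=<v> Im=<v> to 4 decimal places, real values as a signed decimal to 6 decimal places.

Gaunt coefficient, +0.127700

This is a Gaunt coefficient — the integral of a triple product of spherical harmonics over the sphere.
Rules hold: Σm=0, L=10 even, 2≤4≤6.
N = 9·5·9 = 405
Δ = 2!·6!·2!/11! = 1/13860
Racah Σ t=0..2: t=0:+1/192 t=1:−1/36 t=2:+1/192 = -5/288
⇒ 3j(4 2 4; 0 0 0)² = 20/693, sgn -1
Racah Σ t=1..2: t=1:−1/240 t=2:+1/96 = 1/160
⇒ 3j(4 2 4; -2 1 1)² = 27/1540, sgn -1
4πI² = N·(3j₀)²·(3jₘ)² = 1215/5929
I = +1·√(0.204925/4π) = 0.12770047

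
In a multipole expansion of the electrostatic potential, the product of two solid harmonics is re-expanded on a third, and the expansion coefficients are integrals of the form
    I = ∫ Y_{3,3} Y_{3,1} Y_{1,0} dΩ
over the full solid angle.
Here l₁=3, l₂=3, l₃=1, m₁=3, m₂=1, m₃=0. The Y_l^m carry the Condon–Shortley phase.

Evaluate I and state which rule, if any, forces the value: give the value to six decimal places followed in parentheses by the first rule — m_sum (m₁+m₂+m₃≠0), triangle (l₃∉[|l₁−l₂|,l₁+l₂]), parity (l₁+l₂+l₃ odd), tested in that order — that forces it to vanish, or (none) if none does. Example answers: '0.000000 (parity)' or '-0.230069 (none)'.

Σmᵢ = 4 ≠ 0, so the φ-integral vanishes; I = 0

0.000000 (m_sum)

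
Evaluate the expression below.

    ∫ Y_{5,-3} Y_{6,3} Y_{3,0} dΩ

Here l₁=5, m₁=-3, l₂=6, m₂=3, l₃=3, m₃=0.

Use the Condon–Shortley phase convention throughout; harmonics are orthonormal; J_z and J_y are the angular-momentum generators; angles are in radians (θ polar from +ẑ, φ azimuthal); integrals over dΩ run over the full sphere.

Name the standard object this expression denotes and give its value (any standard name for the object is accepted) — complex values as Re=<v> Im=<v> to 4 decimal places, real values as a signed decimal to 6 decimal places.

This is a Gaunt coefficient — the integral of a triple product of spherical harmonics over the sphere.
Rules hold: Σm=0, L=14 even, 1≤3≤11.
N = 11·13·7 = 1001
Δ = 8!·2!·4!/15! = 1/675675
Racah Σ t=3..5: t=3:−1/8640 t=4:+1/2304 t=5:−1/8640 = 7/34560
⇒ 3j(5 6 3; 0 0 0)² = 7/429, sgn -1
Racah Σ t=6..8: t=6:+1/17280 t=7:−1/20160 t=8:+1/483840 = 1/96768
⇒ 3j(5 6 3; -3 3 0)² = 1/1001, sgn -1
4πI² = N·(3j₀)²·(3jₘ)² = 7/429
I = +1·√(0.016317/4π) = 0.03603425

Gaunt coefficient, +0.036034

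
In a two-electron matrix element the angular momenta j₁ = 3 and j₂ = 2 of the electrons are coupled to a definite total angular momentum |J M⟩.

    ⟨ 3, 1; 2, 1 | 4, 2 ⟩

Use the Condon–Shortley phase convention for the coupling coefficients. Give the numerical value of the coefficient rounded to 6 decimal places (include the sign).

triangle: 1!·5!·3!/10! = 720/3628800
(j±m)!: 4!·2!·3!·1!·6!·2! = 414720
prefactor² = (2J+1)·Δ·N² = 5184/7
  k=0: +1/(0!·1!·2!·3!·3!·0!) = 1/72
  k=1: −1/(1!·0!·1!·2!·4!·1!) = -1/48
Σ = -1/144  ⇒  CG² = 5184/7·(-1/144)² = 1/28
CG = −√(1/28) = -0.188982

−√(1/28) = -0.188982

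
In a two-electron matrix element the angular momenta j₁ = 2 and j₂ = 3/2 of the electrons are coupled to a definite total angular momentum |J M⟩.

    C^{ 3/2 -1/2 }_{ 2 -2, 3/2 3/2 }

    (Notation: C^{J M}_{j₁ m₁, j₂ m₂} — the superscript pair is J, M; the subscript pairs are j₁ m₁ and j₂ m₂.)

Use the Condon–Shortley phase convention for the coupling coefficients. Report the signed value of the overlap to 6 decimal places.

+0.632456  (= +√(2/5))

triangle: 2!×2!×1!/6! = 4/720
(j±m)!: 0!×4!×3!×0!×1!×2! = 288
prefactor² = (2J+1)×Δ×N² = 32/5
  k=2: +1/(2!×0!×2!×1!×0!×0!) = 1/4
Σ = 1/4  ⇒  CG² = 32/5×(1/4)² = 2/5
CG = +√(2/5) = +0.632456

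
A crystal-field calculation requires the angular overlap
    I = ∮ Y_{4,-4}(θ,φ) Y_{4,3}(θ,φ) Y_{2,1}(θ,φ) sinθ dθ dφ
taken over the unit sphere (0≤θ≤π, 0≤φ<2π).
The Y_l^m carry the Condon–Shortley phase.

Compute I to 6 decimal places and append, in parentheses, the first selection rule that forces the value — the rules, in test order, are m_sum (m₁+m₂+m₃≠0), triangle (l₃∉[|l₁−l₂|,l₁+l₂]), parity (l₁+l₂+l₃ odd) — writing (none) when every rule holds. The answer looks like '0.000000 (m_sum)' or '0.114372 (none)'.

m-sum 0 ✓  L=10 even ✓  0≤2≤8 ✓
Π(2lᵢ+1) = 9×9×5 = 405
triangle coeff Δ(4,4,2) = 1/13860
Σ_t [2,4]: t=2:+1/192 t=3:−1/36 t=4:+1/192 = -5/288
(3j)²=20/693 [(4 4 2; 0 0 0)], sign=-1
Σ_t [6,6]: t=6:+1/1440 = 1/1440
(3j)²=7/165 [(4 4 2; -4 3 1)], sign=-1
⇒ 4πI² = 60/121
I = (+1)√(60/121/(4π)) = 0.19864517
No selection rule forces the value: the integral is nonzero (none).

0.198645 (none)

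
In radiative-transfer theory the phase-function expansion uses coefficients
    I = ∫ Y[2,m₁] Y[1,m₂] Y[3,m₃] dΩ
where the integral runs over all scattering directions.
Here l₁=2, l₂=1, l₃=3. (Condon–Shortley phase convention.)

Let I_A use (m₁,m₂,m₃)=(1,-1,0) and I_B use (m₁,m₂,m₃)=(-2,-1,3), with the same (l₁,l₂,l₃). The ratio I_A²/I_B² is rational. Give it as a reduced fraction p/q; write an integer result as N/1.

1/5

Same 2,1,3: normalisation and zero-m 3j drop out of the ratio.
A: Δ: 0! 4! 2! / 7! → 1/105; sum: t=0:+1/12 = 1/12; 3j²(2 1 3; 1 -1 0) = Δ·Π!·Σ² = 1/35  (sign -1)
B: Δ: 0! 4! 2! / 7! → 1/105; sum: t=0:+1/48 = 1/48; 3j²(2 1 3; -2 -1 3) = Δ·Π!·Σ² = 1/7  (sign +1)
I_A²/I_B² = (1/35)/(1/7) = 1/5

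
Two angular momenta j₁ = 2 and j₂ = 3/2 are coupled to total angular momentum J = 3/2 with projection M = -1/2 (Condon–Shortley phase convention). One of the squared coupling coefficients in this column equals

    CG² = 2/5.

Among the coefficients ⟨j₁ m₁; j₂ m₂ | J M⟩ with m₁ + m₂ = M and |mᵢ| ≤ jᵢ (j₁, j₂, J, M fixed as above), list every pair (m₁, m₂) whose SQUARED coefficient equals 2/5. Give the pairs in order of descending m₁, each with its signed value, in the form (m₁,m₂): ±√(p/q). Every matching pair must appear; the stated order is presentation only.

Admissible pairs with m₁+m₂ = M = -1/2: (-2,3/2), (-1,1/2), (0,-1/2), (1,-3/2)
  (m₁,m₂)=(1,-3/2): CG² = 2/5, CG = +√(2/5)   ← matches the target
  (m₁,m₂)=(0,-1/2): CG² = 1/5, CG = −√(1/5)
  (m₁,m₂)=(-1,1/2): CG² = 0/1, CG = 0
  (m₁,m₂)=(-2,3/2): CG² = 2/5, CG = +√(2/5)   ← matches the target
Pairs with CG² = 2/5: (1,-3/2): +√(2/5); (-2,3/2): +√(2/5)

(1,-3/2): +√(2/5); (-2,3/2): +√(2/5)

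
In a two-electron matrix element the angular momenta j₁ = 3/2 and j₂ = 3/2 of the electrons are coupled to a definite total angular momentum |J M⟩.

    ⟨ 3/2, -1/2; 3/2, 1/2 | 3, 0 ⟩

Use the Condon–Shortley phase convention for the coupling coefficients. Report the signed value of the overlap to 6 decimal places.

+0.670820

j₁+j₂−J=0  J+j₁−j₂=3  J−j₁+j₂=3  j₁+j₂+J+1=7
(j₁±m₁, j₂±m₂, J±M) = (1,2,2,1,3,3)
P² = 36/5
sum k=0..0:
  [0] +1/4 = 1/4
S = 1/4
C² = P²·S² = 9/20 ; C = +0.670820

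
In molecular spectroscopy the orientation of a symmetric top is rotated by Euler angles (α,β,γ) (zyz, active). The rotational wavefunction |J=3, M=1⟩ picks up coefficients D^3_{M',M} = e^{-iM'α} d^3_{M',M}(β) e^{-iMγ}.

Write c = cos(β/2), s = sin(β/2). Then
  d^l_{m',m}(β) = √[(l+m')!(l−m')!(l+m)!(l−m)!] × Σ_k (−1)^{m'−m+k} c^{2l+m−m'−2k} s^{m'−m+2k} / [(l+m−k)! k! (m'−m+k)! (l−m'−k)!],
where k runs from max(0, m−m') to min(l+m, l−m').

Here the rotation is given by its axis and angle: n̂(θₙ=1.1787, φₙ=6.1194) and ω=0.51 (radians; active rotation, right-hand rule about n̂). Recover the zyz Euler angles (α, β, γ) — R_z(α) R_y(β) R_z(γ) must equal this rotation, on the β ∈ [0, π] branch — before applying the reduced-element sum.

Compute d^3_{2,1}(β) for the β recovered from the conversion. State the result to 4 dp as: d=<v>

Axis–angle → zyz. n̂ = (sinθₙcosφₙ, sinθₙsinφₙ, cosθₙ) = (+0.911743, -0.150680, +0.382126), ω = 0.5100.
R = I cosω + sinω [n̂]ₓ + (1−cosω) n̂n̂ᵀ gives
  R = [+0.978529, -0.204028, -0.029223; +0.169063, +0.875634, -0.452419; +0.117894, +0.437765, +0.891326]
β = atan2(√(R₁₃²+R₂₃²), R₃₃) = 0.470534; α = atan2(R₂₃, R₁₃) mod 2π = 4.647887; γ = atan2(R₃₂, −R₃₁) mod 2π = 1.833865
d^3_{2,1}(β=0.4705) via the finite sum:
Half-angle: c=0.972452, s=0.233103. N=√(120·1·24·2)=75.894664
Admissible k: 0..1 (factorial args all ≥0)
  k=0: (−1)^1·75.8947/(24)·0.9725^5·0.2331^1 = -0.641045
  k=1: (−1)^2·75.8947/(12)·0.9725^3·0.2331^3 = +0.073667
d^3_{2,1}(0.4705) = -0.641045 +0.073667 = -0.567377

d=-0.5674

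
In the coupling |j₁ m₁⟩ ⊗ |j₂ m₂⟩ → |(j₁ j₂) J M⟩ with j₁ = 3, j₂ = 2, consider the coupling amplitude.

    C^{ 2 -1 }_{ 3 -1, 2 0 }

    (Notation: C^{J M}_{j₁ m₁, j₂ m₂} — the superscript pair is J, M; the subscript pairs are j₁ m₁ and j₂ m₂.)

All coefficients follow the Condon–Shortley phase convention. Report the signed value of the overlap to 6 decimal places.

+0.377964

√[5·3!3!1!/8! · 2!4!2!2!1!3!] = √(36/7)
  +(−1)^1/∏(1,2,3,1,0,0)! = -1/12  (running -1/12)
  +(−1)^2/∏(2,1,2,0,1,1)! = 1/4  (running 1/6)
⟨..|..⟩ = √(36/7)·(1/6) = +0.377964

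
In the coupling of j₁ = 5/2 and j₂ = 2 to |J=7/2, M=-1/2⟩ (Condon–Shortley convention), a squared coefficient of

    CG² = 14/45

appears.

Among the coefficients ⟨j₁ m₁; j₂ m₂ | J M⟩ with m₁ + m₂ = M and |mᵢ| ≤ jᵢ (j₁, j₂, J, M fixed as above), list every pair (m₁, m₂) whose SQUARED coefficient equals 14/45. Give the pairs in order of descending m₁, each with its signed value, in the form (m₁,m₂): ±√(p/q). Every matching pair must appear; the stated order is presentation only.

(1/2,-1): +√(14/45)

Admissible pairs with m₁+m₂ = M = -1/2: (-5/2,2), (-3/2,1), (-1/2,0), (1/2,-1), (3/2,-2)
  (m₁,m₂)=(3/2,-2): CG² = 64/315, CG = +√(64/315)
  (m₁,m₂)=(1/2,-1): CG² = 14/45, CG = +√(14/45)   ← matches the target
  (m₁,m₂)=(-1/2,0): CG² = 4/105, CG = −√(4/105)
  (m₁,m₂)=(-3/2,1): CG² = 121/315, CG = −√(121/315)
  (m₁,m₂)=(-5/2,2): CG² = 4/63, CG = −√(4/63)
Pairs with CG² = 14/45: (1/2,-1): +√(14/45)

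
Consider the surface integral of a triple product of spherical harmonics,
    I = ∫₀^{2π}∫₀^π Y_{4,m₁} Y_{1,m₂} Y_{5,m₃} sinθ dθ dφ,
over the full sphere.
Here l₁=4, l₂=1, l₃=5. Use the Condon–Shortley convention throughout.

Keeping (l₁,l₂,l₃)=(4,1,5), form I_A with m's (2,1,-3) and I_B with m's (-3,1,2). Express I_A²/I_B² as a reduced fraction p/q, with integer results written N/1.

28/3

Shared (l₁,l₂,l₃)=(4,1,5): N and (l;000)² cancel in I_A²/I_B².
A: Δ = 0!·8!·2!/11! = 1/495; Racah Σ t=0..0: t=0:+1/2880 = 1/2880; ⇒ 3j(4 1 5; 2 1 -3)² = 28/495, sgn +1
B: Δ = 0!·8!·2!/11! = 1/495; Racah Σ t=0..0: t=0:+1/10080 = 1/10080; ⇒ 3j(4 1 5; -3 1 2)² = 1/165, sgn -1
I_A²/I_B² = (28/495)/(1/165) = 28/3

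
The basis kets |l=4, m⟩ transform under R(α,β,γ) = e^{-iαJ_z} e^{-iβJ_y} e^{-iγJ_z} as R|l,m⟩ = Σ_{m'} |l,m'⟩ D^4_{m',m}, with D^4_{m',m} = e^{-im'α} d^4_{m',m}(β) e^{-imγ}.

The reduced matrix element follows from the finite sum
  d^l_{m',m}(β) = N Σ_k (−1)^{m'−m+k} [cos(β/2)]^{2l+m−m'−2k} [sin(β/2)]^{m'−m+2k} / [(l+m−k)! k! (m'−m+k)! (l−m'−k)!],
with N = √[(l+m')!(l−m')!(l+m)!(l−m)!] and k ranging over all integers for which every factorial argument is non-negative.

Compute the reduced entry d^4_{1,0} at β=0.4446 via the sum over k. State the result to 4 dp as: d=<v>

d^4_{1,0}(β=0.4446) via the finite sum:
c=cos(0.444600/2)=0.975393, s=sin(0.444600/2)=0.220474; N=√[120·6·24·24]=643.987578
The bounds max(0,m−m')=0 and min(l+m,l−m')=3 give 4 terms
  k=0: (−1)^1·643.9876/(144)·0.9754^7·0.2205^1 = -0.828188
  k=1: (−1)^2·643.9876/(24)·0.9754^5·0.2205^3 = +0.253883
  k=2: (−1)^3·643.9876/(24)·0.9754^3·0.2205^5 = -0.012971
  k=3: (−1)^4·643.9876/(144)·0.9754^1·0.2205^7 = +0.000110
d^4_{1,0}(0.4446) = -0.828188 +0.253883 -0.012971 +0.000110 = -0.587166

d=-0.5872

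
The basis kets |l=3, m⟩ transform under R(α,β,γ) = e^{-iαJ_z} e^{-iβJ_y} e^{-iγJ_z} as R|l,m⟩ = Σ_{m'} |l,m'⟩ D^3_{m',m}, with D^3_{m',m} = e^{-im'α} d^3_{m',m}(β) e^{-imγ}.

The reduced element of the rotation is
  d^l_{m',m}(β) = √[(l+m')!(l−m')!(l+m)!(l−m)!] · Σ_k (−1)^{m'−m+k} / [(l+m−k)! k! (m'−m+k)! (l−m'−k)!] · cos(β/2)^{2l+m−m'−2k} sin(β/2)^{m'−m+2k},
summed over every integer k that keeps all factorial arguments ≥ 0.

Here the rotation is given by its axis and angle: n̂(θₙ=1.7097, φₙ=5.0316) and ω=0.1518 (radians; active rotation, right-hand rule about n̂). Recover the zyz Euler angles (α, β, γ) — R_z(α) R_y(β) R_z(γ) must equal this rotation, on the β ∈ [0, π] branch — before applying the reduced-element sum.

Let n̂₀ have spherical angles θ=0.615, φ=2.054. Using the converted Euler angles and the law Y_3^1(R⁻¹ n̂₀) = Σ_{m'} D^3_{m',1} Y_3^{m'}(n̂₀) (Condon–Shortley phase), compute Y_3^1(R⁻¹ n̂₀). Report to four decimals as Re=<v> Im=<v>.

Re=0.1247 Im=-0.4198

Axis–angle → zyz. n̂ = (sinθₙcosφₙ, sinθₙsinφₙ, cosθₙ) = (+0.310795, -0.940338, -0.138457), ω = 0.1518.
R = I cosω + sinω [n̂]ₓ + (1−cosω) n̂n̂ᵀ gives
  R = [+0.989611, +0.017576, -0.142691; -0.024298, +0.998669, -0.045500; +0.141701, +0.048495, +0.988721]
β = atan2(√(R₁₃²+R₂₃²), R₃₃) = 0.150335; α = atan2(R₂₃, R₁₃) mod 2π = 3.450275; γ = atan2(R₃₂, −R₃₁) mod 2π = 2.811853
Need the full column D^3_{m',1} for m'=−3..3 at α=3.4503, β=0.1503, γ=2.8119.
cos(β/2)=0.997176, sin(β/2)=0.075097
d^3_{-3,1}: single k=4 term ⇒ +0.000122;  D = +0.000038+0.000116i
d^3_{-2,1}: k∈[3..4] ⇒ +0.002656 -0.000008 = +0.002648;  D = -0.001547-0.002150i
d^3_{-1,1}: k∈[2..4] ⇒ +0.033457 -0.000253 +0.000000 = +0.033204;  D = +0.026664+0.019787i
d^3_{0,1}: k∈[1..3] ⇒ +0.256491 -0.004364 +0.000008 = +0.252135;  D = -0.238552-0.081640i
d^3_{1,1}: k∈[0..2] ⇒ +0.983177 -0.044609 +0.000190 = +0.938758;  D = +0.938549+0.019766i
d^3_{2,1}: k∈[0..1] ⇒ -0.234143 +0.002656 = -0.231487;  D = +0.221978-0.065667i
d^3_{3,1}: single k=0 term ⇒ +0.021596;  D = +0.017869-0.012128i
Y_3^{m'}(θ=0.615,φ=2.054) and Σ D·Y over m':
  (+0.0000+0.0001i)·(+0.0795+0.0097i)  (-0.0015-0.0021i)·(-0.1579+0.2286i)  (+0.0267+0.0198i)·(-0.2023-0.3856i)  (-0.2386-0.0816i)·(+0.1023+0.0000i)  (+0.9385+0.0198i)·(+0.2023-0.3856i)  (+0.2220-0.0657i)·(-0.1579-0.2286i)  (+0.0179-0.0121i)·(-0.0795+0.0097i)
Y_3^1(R⁻¹ n̂) = +0.124733-0.419830i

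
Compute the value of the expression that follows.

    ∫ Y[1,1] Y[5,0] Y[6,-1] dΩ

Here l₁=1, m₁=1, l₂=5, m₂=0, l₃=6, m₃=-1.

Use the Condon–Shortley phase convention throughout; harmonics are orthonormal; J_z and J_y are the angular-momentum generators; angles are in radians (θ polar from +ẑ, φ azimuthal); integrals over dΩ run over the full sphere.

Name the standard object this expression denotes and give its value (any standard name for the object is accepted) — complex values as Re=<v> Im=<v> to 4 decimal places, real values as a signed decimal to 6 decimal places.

This is a Gaunt coefficient — the integral of a triple product of spherical harmonics over the sphere.
m-sum 0 ✓  L=12 even ✓  4≤6≤6 ✓
Π(2lᵢ+1) = 3×11×13 = 429
triangle coeff Δ(1,5,6) = 1/858
Σ_t [0,0]: t=0:+1/14400 = 1/14400
(3j)²=6/143 [(1 5 6; 0 0 0)], sign=+1
Σ_t [0,0]: t=0:+1/28800 = 1/28800
(3j)²=7/286 [(1 5 6; 1 0 -1)], sign=-1
⇒ 4πI² = 63/143
I = (-1)√(63/143/(4π)) = -0.18723944

Gaunt coefficient, -0.187239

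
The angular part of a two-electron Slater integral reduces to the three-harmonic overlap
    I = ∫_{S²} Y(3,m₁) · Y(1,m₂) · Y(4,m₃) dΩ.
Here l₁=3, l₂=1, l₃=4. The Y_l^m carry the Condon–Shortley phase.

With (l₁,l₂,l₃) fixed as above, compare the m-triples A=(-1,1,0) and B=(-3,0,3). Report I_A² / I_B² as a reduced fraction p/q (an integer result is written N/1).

Same 3,1,4: normalisation and zero-m 3j drop out of the ratio.
A: Δ: 0! 6! 2! / 9! → 1/252; sum: t=0:+1/96 = 1/96; 3j²(3 1 4; -1 1 0) = Δ·Π!·Σ² = 1/42  (sign +1)
B: Δ: 0! 6! 2! / 9! → 1/252; sum: t=0:+1/720 = 1/720; 3j²(3 1 4; -3 0 3) = Δ·Π!·Σ² = 1/36  (sign -1)
I_A²/I_B² = (1/42)/(1/36) = 6/7

6/7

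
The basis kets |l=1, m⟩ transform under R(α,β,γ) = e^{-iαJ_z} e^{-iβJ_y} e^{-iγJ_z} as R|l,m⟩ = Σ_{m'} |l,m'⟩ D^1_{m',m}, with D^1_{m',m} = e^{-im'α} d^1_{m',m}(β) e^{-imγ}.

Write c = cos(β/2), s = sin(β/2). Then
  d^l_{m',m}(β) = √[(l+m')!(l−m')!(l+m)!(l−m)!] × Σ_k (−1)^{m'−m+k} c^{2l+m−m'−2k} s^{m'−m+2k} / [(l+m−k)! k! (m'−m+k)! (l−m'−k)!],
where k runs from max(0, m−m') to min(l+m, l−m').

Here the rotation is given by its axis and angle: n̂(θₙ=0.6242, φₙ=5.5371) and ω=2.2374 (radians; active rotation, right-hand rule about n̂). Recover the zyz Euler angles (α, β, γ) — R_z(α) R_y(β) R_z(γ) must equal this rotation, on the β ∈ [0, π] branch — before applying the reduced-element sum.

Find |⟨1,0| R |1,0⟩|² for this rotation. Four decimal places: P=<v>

Axis–angle → zyz. n̂ = (sinθₙcosφₙ, sinθₙsinφₙ, cosθₙ) = (+0.429191, -0.396706, +0.811431), ω = 2.2374.
R = I cosω + sinω [n̂]ₓ + (1−cosω) n̂n̂ᵀ gives
  R = [-0.320218, -0.913264, +0.251813; +0.362186, -0.363637, -0.858248; +0.875375, -0.183624, +0.447214]
β = atan2(√(R₁₃²+R₂₃²), R₃₃) = 1.107148; α = atan2(R₂₃, R₁₃) mod 2π = 4.997783; γ = atan2(R₃₂, −R₃₁) mod 2π = 3.348361
First d^1_{0,0}(β=1.1071), then the phase factors e^{-i(0)α} and e^{-i(0)γ}:
Half-angle: c=0.850651, s=0.525731. N=√(1·1·1·1)=1.000000
k∈{0,1} keeps every argument non-negative
  k=0: (−1)^0·1.0000/(1)·0.8507^2·0.5257^0 = +0.723607
  k=1: (−1)^1·1.0000/(1)·0.8507^0·0.5257^2 = -0.276393
d^1_{0,0}(1.1071) = +0.723607 -0.276393 = +0.447214
|D^1_{0,0}|² = |d^1_{0,0}(β)|² = (+0.447214)² = 0.200001 (the z-rotation phases have unit modulus)

P=0.2000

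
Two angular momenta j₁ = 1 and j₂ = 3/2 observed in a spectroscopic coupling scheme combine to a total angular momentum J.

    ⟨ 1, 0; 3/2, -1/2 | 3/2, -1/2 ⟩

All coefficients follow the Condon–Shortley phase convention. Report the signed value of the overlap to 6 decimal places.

triangle: 1!*1!*2!/5! = 2/120
(j±m)!: 1!*1!*1!*2!*1!*2! = 4
prefactor² = (2J+1)*Δ*N² = 4/15
  k=0: +1/(0!*1!*1!*1!*0!*1!) = 1
  k=1: −1/(1!*0!*0!*0!*1!*2!) = -1/2
Σ = 1/2  ⇒  CG² = 4/15*(1/2)² = 1/15
CG = +√(1/15) = +0.258199

+√(1/15) ≈ +0.258199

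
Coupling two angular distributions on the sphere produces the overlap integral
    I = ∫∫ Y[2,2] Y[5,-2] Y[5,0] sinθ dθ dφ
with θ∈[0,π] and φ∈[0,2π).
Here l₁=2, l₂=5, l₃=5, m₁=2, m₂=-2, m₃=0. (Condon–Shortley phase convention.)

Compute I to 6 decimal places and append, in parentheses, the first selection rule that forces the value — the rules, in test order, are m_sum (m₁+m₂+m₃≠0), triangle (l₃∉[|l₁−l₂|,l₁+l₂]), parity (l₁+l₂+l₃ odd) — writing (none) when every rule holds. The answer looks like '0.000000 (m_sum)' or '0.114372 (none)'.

-0.191372 (none)

Rules hold: Σm=0, L=12 even, 3≤5≤7.
N = 5·11·11 = 605
Δ = 2!·2!·8!/13! = 1/38610
Racah Σ t=0..2: t=0:+1/2880 t=1:−1/576 t=2:+1/2880 = -1/960
⇒ 3j(2 5 5; 0 0 0)² = 10/429, sgn +1
Racah Σ t=0..0: t=0:+1/2880 = 1/2880
⇒ 3j(2 5 5; 2 -2 0)² = 14/429, sgn -1
4πI² = N·(3j₀)²·(3jₘ)² = 700/1521
I = -1·√(0.460224/4π) = -0.19137248
No selection rule forces the value: the integral is nonzero (none).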